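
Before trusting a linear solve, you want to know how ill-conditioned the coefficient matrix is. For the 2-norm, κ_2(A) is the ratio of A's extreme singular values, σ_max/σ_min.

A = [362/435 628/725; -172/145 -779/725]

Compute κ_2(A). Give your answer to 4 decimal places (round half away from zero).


AᵀA = [548/261 868/435; 868/435 1381/725]; tr = 901/225, det = 4/225
λ_max, λ_min = (901/225 ± √808201/50625)/2 = 4, 1/225
κ_2(A) = √(λ_max/λ_min) = √(4 / (1/225)) = 30.0000

30.0000


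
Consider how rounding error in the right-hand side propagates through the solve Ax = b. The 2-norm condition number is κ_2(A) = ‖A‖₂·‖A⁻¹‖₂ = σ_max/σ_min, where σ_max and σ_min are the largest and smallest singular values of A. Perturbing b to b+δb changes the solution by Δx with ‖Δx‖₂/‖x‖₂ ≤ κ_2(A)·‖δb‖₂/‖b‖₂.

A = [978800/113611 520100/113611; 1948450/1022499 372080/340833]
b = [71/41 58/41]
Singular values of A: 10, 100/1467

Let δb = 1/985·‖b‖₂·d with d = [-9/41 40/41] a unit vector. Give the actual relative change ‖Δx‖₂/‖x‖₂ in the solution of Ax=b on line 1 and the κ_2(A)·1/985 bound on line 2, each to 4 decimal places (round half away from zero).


σ_max = 10, σ_min = 100/1467
κ_2(A) = 10 / (100/1467) = 146.7000
κ_2(A)·‖δb‖/‖b‖ = 0.1489
solve Ax = b  →  x = [-6.7271 13.0382]
‖b‖₂ = 2.2361 and ‖x‖₂ = 14.6714
with δb = [-0.0005 0.0022], A·Δx = δb → ‖Δx‖ = 0.0333
relative error = 0.0023
realised/bound (from unrounded values) ≈ 0.0152

0.0023
0.1489


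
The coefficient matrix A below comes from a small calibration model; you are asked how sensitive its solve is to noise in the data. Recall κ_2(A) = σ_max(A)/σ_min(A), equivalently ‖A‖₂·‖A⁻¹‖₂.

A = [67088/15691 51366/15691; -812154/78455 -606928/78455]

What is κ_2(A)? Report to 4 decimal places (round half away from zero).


241.4000

AᵀA = [4568722564/36421225 3426450048/36421225; 3426450048/36421225 2569960036/36421225]; tr = 285547304/1456849, det = 960400/1456849
λ_max, λ_min = (285547304/1456849 ± √81531666190550016/2122409008801)/2 = 196, 4900/1456849
κ = σ_max/σ_min = 14/(70/1207) = 241.4000


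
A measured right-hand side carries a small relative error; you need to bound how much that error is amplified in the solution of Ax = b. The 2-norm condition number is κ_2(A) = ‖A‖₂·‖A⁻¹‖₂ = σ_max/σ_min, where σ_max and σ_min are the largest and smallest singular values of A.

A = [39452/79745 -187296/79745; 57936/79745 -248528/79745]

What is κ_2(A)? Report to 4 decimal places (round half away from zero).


AᵀA = [196521616/254370601 -871516800/254370601; -871516800/254370601 3873838336/254370601]; tr = 2421392/151321, det = 4096/151321
char-poly roots: 16 and 256/151321
κ_2(A) = √(λ_max/λ_min) = √(16 / (256/151321)) = 97.2500

97.2500


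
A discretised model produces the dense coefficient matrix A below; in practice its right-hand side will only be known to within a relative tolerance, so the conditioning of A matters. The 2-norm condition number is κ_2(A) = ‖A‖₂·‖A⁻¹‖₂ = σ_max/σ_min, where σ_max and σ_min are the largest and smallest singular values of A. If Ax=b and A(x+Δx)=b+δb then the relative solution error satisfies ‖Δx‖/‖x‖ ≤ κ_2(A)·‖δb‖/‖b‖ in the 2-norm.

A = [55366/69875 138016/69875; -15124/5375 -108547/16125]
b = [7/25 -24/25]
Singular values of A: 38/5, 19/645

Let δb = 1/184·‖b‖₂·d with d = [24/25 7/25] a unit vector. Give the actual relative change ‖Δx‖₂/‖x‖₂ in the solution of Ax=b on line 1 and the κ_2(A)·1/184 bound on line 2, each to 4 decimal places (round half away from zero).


from the listed singular values, σ₁ = 38/5, σ_n = 19/645
condition number: (38/5) ÷ (19/645) = 258.0000
bound on ‖Δx‖/‖x‖: κ·ε = 258.0000·1/184 = 1.4022
solve Ax = b  →  x = [0.0506 0.1215]
‖b‖₂ = 1.0000 and ‖x‖₂ = 0.1316
with δb = [0.0052 0.0015], A·Δx = δb → ‖Δx‖ = 0.1845
relative error = 1.4022
tightness: 1.4022 against a bound of 1.4022; the bound is attained (ratio 1)

1.4022
1.4022


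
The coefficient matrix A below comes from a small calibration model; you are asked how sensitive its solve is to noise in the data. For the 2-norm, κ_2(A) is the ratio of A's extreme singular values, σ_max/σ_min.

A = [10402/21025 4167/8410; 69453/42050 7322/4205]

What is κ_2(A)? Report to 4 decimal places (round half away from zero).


145.0000

form AᵀA = [8410441/2829124 2207520/707281; 2207520/707281 9272425/2829124] with trace 10513/1682 and determinant 25/13456
λ_max, λ_min = (10513/1682 ± √27625536/707281)/2 = 25/4, 1/3364
κ_2(A) = √(λ_max/λ_min) = √((25/4) / (1/3364)) = 145.0000


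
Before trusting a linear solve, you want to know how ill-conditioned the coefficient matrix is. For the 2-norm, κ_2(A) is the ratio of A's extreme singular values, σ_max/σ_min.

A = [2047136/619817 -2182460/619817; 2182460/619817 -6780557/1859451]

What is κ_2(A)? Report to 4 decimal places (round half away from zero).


M = AᵀA = [10646727056/456805129 -33533497900/1370415387; -33533497900/1370415387 105641067889/4111246161]. tr(M)=239550073/4888521, det(M)=614656/4888521
char-poly roots: 49 and 12544/4888521
κ = σ_max/σ_min = 7/(112/2211) = 138.1875

138.1875


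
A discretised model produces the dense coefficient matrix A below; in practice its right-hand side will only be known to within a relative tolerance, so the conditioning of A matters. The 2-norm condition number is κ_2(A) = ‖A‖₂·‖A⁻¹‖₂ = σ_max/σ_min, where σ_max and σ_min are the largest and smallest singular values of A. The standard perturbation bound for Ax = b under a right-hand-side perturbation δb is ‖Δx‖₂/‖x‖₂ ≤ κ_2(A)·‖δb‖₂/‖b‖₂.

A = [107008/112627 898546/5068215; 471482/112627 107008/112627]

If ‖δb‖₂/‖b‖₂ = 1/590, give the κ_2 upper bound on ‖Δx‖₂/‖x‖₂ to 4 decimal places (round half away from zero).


form AᵀA = [139051748/7546009 1407797248/339570405; 1407797248/339570405 14274287236/15280668225] with trace 175998856/9090225 and determinant 234256/9090225
λ_max, λ_min = (175998856/9090225 ± √30967079554318336/82632190550625)/2 = 484/25, 484/363609
σ_max=√(484/25)=(22/5), σ_min=√(484/363609)=(22/603) → κ = 120.6000
perturbation bound = 120.6000·1/590 = 0.2044

0.2044


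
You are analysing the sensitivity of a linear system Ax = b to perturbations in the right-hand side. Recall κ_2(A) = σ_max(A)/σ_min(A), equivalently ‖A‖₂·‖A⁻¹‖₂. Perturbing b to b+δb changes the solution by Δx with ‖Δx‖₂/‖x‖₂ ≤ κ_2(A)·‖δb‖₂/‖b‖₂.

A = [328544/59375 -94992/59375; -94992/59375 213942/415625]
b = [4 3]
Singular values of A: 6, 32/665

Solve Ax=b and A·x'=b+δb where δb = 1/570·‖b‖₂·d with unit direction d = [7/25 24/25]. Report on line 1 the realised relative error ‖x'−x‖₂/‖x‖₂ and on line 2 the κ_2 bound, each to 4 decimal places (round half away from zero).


0.0022
0.2188

from the listed singular values, σ₁ = 6, σ_n = 32/665
κ = σ_max/σ_min = 6/(32/665) = 124.6875
bound on ‖Δx‖/‖x‖: κ·ε = 124.6875·1/570 = 0.2188
solve Ax = b  →  x = [23.7550 79.6600]
‖b‖₂ = 5.0000 and ‖x‖₂ = 83.1265
Δx = A⁻¹·δb where δb = 1/570·5.0000·d; ‖Δx‖ = 0.1823
relative error = 0.0022
realised/bound (from unrounded values) ≈ 0.0100


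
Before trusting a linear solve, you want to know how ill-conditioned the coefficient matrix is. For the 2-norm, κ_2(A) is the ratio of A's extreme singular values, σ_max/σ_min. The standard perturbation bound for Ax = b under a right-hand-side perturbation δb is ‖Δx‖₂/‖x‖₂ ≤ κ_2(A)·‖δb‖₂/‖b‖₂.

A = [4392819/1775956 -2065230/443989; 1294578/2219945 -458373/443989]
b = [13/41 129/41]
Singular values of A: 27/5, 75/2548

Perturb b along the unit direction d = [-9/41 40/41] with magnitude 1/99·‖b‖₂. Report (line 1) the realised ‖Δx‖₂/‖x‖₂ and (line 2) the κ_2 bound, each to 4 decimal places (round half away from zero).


from the listed singular values, σ₁ = 27/5, σ_n = 75/2548
condition number: (27/5) ÷ (75/2548) = 183.4560
κ_2(A)·‖δb‖/‖b‖ = 1.8531
solve Ax = b  →  x = [90.0166 47.7990]
2-norm of b is 3.1623; of x, 101.9202
δb = ε·‖b‖·d = [-0.0070 0.0312]; solving A·Δx = δb gives ‖Δx‖ = 1.0852
realised ‖Δx‖/‖x‖ = 0.0106
so the bound overstates the realised error by a factor of ≈ 174.0419 (computed from the unrounded values)

0.0106
1.8531


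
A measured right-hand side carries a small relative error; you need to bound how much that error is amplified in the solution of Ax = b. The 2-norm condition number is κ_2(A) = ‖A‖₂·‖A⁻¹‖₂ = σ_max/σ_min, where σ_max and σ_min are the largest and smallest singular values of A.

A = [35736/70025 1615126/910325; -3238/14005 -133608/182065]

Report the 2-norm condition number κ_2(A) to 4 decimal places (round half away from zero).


112.0400

AᵀA = [1539177796/4903500625 5271823872/4903500625; 5271823872/4903500625 18076387204/4903500625]; tr = 31384904/7845601, det = 10000/7845601
char-poly roots: 4 and 2500/7845601
κ_2(A) = √(λ_max/λ_min) = √(4 / (2500/7845601)) = 112.0400


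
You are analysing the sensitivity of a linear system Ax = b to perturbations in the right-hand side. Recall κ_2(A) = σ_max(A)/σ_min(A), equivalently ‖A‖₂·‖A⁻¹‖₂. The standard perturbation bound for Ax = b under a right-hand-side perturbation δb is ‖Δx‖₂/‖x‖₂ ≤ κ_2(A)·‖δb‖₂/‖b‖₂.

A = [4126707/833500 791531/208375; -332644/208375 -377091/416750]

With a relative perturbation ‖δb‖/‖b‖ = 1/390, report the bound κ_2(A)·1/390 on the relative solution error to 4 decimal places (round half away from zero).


0.0684

M = AᵀA = [30080229049/1111555600 5627665017/277888900; 5627665017/277888900 4237252669/277888900]. tr(M)=1881169589/44462224, det(M)=446265625/177848896
eigenvalues of AᵀA: λ = (tr ± √(tr²−4·det))/2 = 169/4, 2640625/44462224
so κ_2 = √((169/4) / (2640625/44462224)) = 26.6720
κ_2(A)·‖δb‖/‖b‖ = 0.0684


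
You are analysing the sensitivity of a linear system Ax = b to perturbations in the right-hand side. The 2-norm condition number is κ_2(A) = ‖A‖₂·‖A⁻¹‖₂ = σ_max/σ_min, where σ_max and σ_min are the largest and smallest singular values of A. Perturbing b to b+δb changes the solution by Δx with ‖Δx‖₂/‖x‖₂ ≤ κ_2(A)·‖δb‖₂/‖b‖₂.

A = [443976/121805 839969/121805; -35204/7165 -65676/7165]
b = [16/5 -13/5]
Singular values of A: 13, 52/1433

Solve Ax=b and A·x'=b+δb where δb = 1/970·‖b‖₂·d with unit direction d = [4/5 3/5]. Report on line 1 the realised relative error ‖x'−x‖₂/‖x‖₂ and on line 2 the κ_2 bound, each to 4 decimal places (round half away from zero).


0.0043
0.3693

from the listed singular values, σ₁ = 13, σ_n = 52/1433
condition number: 13 ÷ (52/1433) = 358.2500
κ_2(A)·‖δb‖/‖b‖ = 0.3693
solve Ax = b  →  x = [-24.1708 13.2398]
2-norm of b is 4.1231; of x, 27.5594
re-solving with b+δb shifts x by Δx of norm 0.1171
relative error = 0.0043
realised/bound (from unrounded values) ≈ 0.0115


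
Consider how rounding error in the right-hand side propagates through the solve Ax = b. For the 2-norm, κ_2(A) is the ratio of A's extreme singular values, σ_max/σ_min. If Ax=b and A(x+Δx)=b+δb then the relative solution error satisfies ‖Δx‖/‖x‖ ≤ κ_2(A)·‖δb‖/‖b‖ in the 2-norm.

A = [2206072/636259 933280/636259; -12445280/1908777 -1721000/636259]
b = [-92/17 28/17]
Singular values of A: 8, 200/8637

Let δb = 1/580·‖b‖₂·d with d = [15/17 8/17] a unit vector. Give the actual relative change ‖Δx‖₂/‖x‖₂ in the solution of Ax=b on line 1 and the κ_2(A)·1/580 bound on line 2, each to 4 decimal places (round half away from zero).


largest singular value 8, smallest 200/8637
condition number: 8 ÷ (200/8637) = 345.4800
κ_2(A)·‖δb‖/‖b‖ = 0.5957
solve Ax = b  →  x = [65.9769 -159.6446]
‖b‖ = 5.6569, ‖x‖ = 172.7407
δb = ε·‖b‖·d = [0.0086 0.0046]; solving A·Δx = δb gives ‖Δx‖ = 0.4212
relative error = 0.0024
so the bound overstates the realised error by a factor of ≈ 244.2923 (computed from the unrounded values)

0.0024
0.5957


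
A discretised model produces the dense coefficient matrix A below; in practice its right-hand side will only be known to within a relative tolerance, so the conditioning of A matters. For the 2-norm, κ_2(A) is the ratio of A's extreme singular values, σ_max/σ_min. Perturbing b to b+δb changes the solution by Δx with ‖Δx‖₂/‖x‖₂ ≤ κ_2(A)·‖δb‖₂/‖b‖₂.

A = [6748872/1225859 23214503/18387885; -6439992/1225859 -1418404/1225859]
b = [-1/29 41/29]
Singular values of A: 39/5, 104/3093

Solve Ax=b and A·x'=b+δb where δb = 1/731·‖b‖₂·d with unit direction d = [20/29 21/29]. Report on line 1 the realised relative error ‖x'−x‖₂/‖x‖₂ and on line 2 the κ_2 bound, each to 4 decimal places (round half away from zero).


from the listed singular values, σ₁ = 39/5, σ_n = 104/3093
κ = σ_max/σ_min = (39/5)/(104/3093) = 231.9750
bound on ‖Δx‖/‖x‖: κ·ε = 231.9750·1/731 = 0.3173
solve Ax = b  →  x = [-6.6535 28.9869]
2-norm of b is 1.4142; of x, 29.7407
δb = ε·‖b‖·d = [0.0013 0.0014]; solving A·Δx = δb gives ‖Δx‖ = 0.0575
dividing the unrounded norms, ‖Δx‖/‖x‖ = 0.0019
tightness: 0.0019 against a bound of 0.3173 (unrounded ratio ≈ 0.0061)

0.0019
0.3173


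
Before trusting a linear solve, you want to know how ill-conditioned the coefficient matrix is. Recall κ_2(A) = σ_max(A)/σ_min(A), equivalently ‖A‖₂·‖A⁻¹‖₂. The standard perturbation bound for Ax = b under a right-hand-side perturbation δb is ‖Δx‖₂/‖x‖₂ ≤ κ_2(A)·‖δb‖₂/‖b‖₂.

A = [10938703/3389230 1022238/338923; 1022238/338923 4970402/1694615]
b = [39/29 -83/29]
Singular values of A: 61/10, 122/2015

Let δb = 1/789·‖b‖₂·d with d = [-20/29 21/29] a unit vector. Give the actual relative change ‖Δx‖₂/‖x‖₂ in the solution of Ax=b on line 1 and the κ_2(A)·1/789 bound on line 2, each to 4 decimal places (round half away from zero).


largest singular value 61/10, smallest 122/2015
κ_2(A) = (61/10) / (122/2015) = 100.7500
worst-case relative error ≤ 100.7500 × 1/789 = 0.1277
solve Ax = b  →  x = [34.0531 -35.9935]
‖b‖ = 3.1623, ‖x‖ = 49.5495
δb = ε·‖b‖·d = [-0.0028 0.0029]; solving A·Δx = δb gives ‖Δx‖ = 0.0662
relative error = 0.0013
so the bound overstates the realised error by a factor of ≈ 95.5804 (computed from the unrounded values)

0.0013
0.1277


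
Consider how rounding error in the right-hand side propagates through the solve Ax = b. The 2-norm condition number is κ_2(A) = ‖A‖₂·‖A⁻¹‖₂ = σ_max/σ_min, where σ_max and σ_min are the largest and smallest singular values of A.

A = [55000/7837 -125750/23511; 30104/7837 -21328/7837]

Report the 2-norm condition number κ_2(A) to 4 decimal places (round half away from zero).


69.1500

M = AᵀA = [13602944/212521 -30596624/637563; -30596624/637563 68882404/1912689]. tr(M)=191308900/1912689, det(M)=4000000/1912689
λ_max, λ_min = (191308900/1912689 ± √36568492195210000/3658379210721)/2 = 100, 40000/1912689
κ = σ_max/σ_min = 10/(200/1383) = 69.1500


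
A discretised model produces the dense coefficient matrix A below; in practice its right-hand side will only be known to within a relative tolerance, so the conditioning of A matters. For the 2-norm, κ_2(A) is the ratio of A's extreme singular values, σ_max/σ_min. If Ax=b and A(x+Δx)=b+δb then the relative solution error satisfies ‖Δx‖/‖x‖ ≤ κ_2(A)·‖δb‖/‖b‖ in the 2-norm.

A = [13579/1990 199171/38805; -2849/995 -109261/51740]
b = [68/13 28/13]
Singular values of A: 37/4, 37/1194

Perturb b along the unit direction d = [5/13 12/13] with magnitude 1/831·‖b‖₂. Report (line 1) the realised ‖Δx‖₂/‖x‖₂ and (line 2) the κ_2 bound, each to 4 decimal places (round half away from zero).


largest singular value 37/4, smallest 37/1194
κ_2(A) = (37/4) / (37/1194) = 298.5000
κ_2(A)·‖δb‖/‖b‖ = 0.3592
solve Ax = b  →  x = [-77.1027 103.5243]
‖b‖ = 5.6569, ‖x‖ = 129.0818
re-solving with b+δb shifts x by Δx of norm 0.2197
realised ‖Δx‖/‖x‖ = 0.0017
realised/bound (from unrounded values) ≈ 0.0047

0.0017
0.3592


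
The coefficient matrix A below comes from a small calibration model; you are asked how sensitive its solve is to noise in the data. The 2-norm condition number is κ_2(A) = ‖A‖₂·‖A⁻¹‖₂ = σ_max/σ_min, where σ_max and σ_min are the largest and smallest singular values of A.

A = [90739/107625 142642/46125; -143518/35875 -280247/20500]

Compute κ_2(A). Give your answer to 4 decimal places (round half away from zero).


252.0000

M = AᵀA = [115175677/6890625 338407487/5906250; 338407487/5906250 3978082513/20250000]. tr(M)=67683629/317520, det(M)=28398241/39690000
solving λ² − 67683629/317520·λ + 28398241/39690000 = 0 gives λ = 5329/25, 5329/1587600
κ_2(A) = √(λ_max/λ_min) = √((5329/25) / (5329/1587600)) = 252.0000


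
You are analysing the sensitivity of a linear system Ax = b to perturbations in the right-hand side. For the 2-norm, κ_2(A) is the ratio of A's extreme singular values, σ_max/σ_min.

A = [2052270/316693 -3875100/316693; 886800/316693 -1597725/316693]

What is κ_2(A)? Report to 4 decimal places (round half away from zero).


143.3000

AᵀA = [29575304100/593458321 -55441503000/593458321; -55441503000/593458321 103959320625/593458321]; tr = 462057525/2053489, det = 5062500/2053489
eigenvalues of AᵀA: λ = (tr ± √(tr²−4·det))/2 = 225, 22500/2053489
so κ_2 = √(225 / (22500/2053489)) = 143.3000


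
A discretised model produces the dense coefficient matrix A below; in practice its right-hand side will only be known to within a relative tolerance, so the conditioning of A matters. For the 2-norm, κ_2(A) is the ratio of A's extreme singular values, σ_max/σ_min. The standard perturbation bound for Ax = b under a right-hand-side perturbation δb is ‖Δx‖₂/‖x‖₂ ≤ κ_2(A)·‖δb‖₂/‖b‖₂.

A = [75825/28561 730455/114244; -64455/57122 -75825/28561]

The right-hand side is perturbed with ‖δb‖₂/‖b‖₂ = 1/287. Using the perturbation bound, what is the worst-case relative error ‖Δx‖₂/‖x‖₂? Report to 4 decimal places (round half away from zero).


AᵀA = [160663725/19307236 385570125/19307236; 385570125/19307236 3701511225/77228944]; tr = 25705125/456976, det = 50625/1827904
solving λ² − 25705125/456976·λ + 50625/1827904 = 0 gives λ = 225/4, 225/456976
so κ_2 = √((225/4) / (225/456976)) = 338.0000
bound on ‖Δx‖/‖x‖: κ·ε = 338.0000·1/287 = 1.1777

1.1777


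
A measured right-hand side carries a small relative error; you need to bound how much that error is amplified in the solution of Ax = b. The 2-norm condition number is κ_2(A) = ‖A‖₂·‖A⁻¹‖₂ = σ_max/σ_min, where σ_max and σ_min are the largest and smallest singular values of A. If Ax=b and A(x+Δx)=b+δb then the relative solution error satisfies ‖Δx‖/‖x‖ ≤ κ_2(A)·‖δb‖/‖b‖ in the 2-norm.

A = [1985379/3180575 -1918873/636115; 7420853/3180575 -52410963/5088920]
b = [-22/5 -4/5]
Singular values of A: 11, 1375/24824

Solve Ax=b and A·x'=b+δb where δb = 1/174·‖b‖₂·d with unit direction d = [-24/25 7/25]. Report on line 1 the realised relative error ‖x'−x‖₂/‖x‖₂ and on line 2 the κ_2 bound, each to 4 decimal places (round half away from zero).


0.0064
1.1413

largest singular value 11, smallest 1375/24824
κ = σ_max/σ_min = 11/(1375/24824) = 198.5920
bound on ‖Δx‖/‖x‖: κ·ε = 198.5920·1/174 = 1.1413
solve Ax = b  →  x = [70.4140 16.0295]
2-norm of b is 4.4721; of x, 72.2155
Δx = A⁻¹·δb where δb = 1/174·4.4721·d; ‖Δx‖ = 0.4640
dividing the unrounded norms, ‖Δx‖/‖x‖ = 0.0064
so the bound overstates the realised error by a factor of ≈ 177.6266 (computed from the unrounded values)


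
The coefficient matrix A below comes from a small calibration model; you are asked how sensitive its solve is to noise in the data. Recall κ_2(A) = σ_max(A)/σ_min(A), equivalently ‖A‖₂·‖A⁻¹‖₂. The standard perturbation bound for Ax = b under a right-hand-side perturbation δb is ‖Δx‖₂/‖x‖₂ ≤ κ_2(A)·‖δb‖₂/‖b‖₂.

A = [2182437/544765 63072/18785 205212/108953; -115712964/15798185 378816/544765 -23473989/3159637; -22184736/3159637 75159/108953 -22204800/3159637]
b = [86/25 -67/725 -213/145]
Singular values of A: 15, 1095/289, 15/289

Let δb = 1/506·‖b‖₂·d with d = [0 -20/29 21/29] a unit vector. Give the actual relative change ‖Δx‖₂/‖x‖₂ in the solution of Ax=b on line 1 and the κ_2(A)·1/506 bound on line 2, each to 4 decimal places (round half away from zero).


σ_max = 15, σ_min = 15/289
κ_2(A) = 15 / (15/289) = 289.0000
κ_2(A)·‖δb‖/‖b‖ = 0.5711
solve Ax = b  →  x = [12.5718 -6.6794 -13.0071]
‖b‖₂ = 3.7417 and ‖x‖₂ = 19.2834
Δx = A⁻¹·δb where δb = 1/506·3.7417·d; ‖Δx‖ = 0.1425
dividing the unrounded norms, ‖Δx‖/‖x‖ = 0.0074
realised/bound (from unrounded values) ≈ 0.0129

0.0074
0.5711


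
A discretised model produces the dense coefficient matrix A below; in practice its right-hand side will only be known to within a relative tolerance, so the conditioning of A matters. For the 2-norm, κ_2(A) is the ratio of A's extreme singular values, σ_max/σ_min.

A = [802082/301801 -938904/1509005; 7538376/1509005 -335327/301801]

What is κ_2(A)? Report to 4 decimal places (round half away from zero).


form AᵀA = [252285470884/7879225225 -2270518344/315169009; -2270518344/315169009 12777320569/7879225225] with trace 157681613/4687225 and determinant 2829124/117180625
char-poly roots: 841/25 and 3364/4687225
κ = σ_max/σ_min = (29/5)/(58/2165) = 216.5000

216.5000


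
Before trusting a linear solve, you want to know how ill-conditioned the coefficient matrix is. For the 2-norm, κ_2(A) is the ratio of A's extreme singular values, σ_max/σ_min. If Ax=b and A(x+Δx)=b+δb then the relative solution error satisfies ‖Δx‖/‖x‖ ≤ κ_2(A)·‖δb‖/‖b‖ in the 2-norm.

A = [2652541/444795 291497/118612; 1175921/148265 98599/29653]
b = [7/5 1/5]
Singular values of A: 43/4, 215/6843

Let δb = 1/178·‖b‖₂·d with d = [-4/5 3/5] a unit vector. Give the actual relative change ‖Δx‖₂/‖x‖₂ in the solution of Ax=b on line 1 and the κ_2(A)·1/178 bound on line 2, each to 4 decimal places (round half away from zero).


largest singular value 43/4, smallest 215/6843
κ_2(A) = (43/4) / (215/6843) = 342.1500
κ_2(A)·‖δb‖/‖b‖ = 1.9222
solve Ax = b  →  x = [12.3274 -29.3438]
2-norm of b is 1.4142; of x, 31.8280
Δx = A⁻¹·δb where δb = 1/178·1.4142·d; ‖Δx‖ = 0.2529
dividing the unrounded norms, ‖Δx‖/‖x‖ = 0.0079
so the bound overstates the realised error by a factor of ≈ 241.9376 (computed from the unrounded values)

0.0079
1.9222


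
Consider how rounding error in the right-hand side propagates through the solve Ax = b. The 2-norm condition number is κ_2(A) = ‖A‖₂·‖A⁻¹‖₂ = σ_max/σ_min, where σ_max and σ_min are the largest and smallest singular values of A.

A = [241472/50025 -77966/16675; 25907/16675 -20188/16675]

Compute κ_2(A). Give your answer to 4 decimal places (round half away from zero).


M = AᵀA = [102958849/4004001 -32633020/1334667; -32633020/1334667 10378004/444889]. tr(M)=233485/4761, det(M)=9604/4761
solving λ² − 233485/4761·λ + 9604/4761 = 0 gives λ = 49, 196/4761
so κ_2 = √(49 / (196/4761)) = 34.5000

34.5000


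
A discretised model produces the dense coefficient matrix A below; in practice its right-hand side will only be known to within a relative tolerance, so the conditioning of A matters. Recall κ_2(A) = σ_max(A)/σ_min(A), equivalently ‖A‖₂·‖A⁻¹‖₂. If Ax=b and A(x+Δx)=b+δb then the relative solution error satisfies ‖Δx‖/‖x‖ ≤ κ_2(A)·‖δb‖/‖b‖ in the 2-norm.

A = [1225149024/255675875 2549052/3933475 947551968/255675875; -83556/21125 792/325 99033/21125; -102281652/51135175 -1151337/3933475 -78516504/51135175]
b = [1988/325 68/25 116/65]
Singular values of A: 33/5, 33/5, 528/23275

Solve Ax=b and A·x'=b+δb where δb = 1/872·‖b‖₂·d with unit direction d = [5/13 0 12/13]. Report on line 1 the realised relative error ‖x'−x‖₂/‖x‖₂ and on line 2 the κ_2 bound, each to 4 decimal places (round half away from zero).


from the listed singular values, σ₁ = 33/5, σ_n = 528/23275
κ = σ_max/σ_min = (33/5)/(528/23275) = 290.9375
worst-case relative error ≤ 290.9375 × 1/872 = 0.3336
solve Ax = b  →  x = [-25.7394 -162.5291 63.3504]
2-norm of b is 6.9282; of x, 176.3278
with δb = [0.0031 0.0000 0.0073], A·Δx = δb → ‖Δx‖ = 0.3502
realised ‖Δx‖/‖x‖ = 0.0020
so the bound overstates the realised error by a factor of ≈ 167.9748 (computed from the unrounded values)

0.0020
0.3336


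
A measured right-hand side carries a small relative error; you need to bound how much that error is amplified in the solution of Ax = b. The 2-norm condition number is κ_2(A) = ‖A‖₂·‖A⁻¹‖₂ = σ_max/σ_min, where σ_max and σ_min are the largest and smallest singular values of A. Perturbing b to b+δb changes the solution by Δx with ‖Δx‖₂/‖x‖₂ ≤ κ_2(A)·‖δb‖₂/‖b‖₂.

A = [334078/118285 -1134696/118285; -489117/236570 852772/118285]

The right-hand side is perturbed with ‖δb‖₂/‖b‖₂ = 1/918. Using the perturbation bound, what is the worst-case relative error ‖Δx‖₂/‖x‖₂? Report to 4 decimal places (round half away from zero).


form AᵀA = [27426715201/2238614596 -23505184458/559653649; -23505184458/559653649 80590203856/559653649] with trace 349787530625/2238614596 and determinant 156250000/559653649
λ_max, λ_min = (349787530625/2238614596 ± √122345720044245312890625/5011395309424243216)/2 = 625/4, 1000000/559653649
so κ_2 = √((625/4) / (1000000/559653649)) = 295.7125
worst-case relative error ≤ 295.7125 × 1/918 = 0.3221

0.3221


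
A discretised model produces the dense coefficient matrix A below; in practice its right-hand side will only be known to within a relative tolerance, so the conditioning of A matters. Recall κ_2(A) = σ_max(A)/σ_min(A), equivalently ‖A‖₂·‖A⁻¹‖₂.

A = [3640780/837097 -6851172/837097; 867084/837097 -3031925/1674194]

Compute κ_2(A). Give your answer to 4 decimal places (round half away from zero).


M = AᵀA = [8332607776/416853889 -15620509710/416853889; -15620509710/416853889 117160499881/1667415556]. tr(M)=520729865/5769604, det(M)=521284/1442401
λ_max, λ_min = (520729865/5769604 ± √271111470666893649/33288330316816)/2 = 361/4, 5776/1442401
κ = σ_max/σ_min = (19/2)/(76/1201) = 150.1250

150.1250


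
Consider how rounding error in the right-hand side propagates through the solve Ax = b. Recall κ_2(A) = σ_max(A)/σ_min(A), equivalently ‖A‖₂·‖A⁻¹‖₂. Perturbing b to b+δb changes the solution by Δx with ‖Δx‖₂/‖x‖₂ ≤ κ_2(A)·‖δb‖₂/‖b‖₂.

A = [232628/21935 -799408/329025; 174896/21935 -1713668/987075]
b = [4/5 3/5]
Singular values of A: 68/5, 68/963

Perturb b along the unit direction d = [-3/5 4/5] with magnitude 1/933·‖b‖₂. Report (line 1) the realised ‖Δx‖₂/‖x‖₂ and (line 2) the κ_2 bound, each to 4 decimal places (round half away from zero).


σ_max = 68/5, σ_min = 68/963
κ = σ_max/σ_min = (68/5)/(68/963) = 192.6000
κ_2(A)·‖δb‖/‖b‖ = 0.2064
solve Ax = b  →  x = [0.0717 -0.0161]
‖b‖ = 1.0000, ‖x‖ = 0.0735
re-solving with b+δb shifts x by Δx of norm 0.0152
realised ‖Δx‖/‖x‖ = 0.2064
so the bound is sharp here: realised error equals the bound

0.2064
0.2064


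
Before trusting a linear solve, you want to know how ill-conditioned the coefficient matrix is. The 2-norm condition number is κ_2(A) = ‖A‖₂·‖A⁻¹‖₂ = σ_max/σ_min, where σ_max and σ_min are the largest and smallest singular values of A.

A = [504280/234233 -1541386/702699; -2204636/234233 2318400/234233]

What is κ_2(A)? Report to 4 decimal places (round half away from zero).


295.5000

M = AᵀA = [3042664016/32638369 -9584160880/97915107; -9584160880/97915107 30190766116/293745321]. tr(M)=68459860/349281, det(M)=153664/349281
λ_max, λ_min = (68459860/349281 ± √4686537743557264/121997216961)/2 = 196, 784/349281
σ_max=√196=14, σ_min=√(784/349281)=(28/591) → κ = 295.5000


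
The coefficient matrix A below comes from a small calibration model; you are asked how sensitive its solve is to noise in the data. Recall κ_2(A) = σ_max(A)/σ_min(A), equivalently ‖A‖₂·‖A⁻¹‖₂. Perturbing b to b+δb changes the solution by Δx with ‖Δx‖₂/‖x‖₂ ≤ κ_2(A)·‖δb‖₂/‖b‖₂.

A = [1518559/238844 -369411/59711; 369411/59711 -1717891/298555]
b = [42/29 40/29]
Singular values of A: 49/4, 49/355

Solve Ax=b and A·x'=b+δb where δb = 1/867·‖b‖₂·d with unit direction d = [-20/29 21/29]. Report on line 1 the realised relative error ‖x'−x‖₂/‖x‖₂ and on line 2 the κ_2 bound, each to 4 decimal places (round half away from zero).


0.1024
0.1024

largest singular value 49/4, smallest 49/355
condition number: (49/4) ÷ (49/355) = 88.7500
perturbation bound = 88.7500·1/867 = 0.1024
solve Ax = b  →  x = [0.1182 -0.1126]
‖b‖₂ = 2.0000 and ‖x‖₂ = 0.1633
with δb = [-0.0016 0.0017], A·Δx = δb → ‖Δx‖ = 0.0167
realised ‖Δx‖/‖x‖ = 0.1024
so the bound is sharp here: realised error equals the bound


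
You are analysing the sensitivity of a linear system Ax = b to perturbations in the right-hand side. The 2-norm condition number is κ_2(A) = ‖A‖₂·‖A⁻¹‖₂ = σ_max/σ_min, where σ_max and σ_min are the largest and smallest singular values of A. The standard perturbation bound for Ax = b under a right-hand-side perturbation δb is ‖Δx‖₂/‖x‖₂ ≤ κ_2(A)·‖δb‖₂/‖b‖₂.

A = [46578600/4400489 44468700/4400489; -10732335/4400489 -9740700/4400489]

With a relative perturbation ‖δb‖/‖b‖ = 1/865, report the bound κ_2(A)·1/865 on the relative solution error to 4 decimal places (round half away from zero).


0.2139

form AᵀA = [1359160614225/11519514241 1294366594500/11519514241; 1294366594500/11519514241 1232805780000/11519514241] with trace 3082005225/13697401 and determinant 20250000/13697401
λ_max, λ_min = (3082005225/13697401 ± √9497646717446300625/187618794154801)/2 = 225, 90000/13697401
κ_2(A) = √(λ_max/λ_min) = √(225 / (90000/13697401)) = 185.0500
bound on ‖Δx‖/‖x‖: κ·ε = 185.0500·1/865 = 0.2139


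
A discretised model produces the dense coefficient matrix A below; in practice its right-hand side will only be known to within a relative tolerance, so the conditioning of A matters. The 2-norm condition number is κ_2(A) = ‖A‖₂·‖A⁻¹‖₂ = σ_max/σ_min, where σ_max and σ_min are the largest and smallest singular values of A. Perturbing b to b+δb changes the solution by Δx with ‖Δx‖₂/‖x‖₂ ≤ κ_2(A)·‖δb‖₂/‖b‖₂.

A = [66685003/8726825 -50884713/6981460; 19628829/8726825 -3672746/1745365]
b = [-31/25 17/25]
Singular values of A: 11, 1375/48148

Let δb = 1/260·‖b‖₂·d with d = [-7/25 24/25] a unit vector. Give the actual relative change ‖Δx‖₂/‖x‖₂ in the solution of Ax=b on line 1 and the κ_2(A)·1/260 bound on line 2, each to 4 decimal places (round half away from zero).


largest singular value 11, smallest 1375/48148
κ = σ_max/σ_min = 11/(1375/48148) = 385.1840
κ_2(A)·‖δb‖/‖b‖ = 1.4815
solve Ax = b  →  x = [24.0836 25.4196]
‖b‖₂ = 1.4142 and ‖x‖₂ = 35.0168
with δb = [-0.0015 0.0052], A·Δx = δb → ‖Δx‖ = 0.1905
dividing the unrounded norms, ‖Δx‖/‖x‖ = 0.0054
so the bound overstates the realised error by a factor of ≈ 272.3671 (computed from the unrounded values)

0.0054
1.4815


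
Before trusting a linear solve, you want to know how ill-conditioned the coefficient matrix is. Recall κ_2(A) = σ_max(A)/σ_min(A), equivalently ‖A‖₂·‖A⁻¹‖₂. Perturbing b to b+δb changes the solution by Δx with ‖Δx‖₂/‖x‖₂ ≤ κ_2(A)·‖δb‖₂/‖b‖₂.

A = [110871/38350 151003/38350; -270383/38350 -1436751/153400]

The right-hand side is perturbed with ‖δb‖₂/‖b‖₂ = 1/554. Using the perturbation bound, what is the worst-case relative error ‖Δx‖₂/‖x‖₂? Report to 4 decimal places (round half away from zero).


0.4260

M = AᵀA = [50532157/870250 538982793/6962000; 538982793/6962000 2874655541/27848000]. tr(M)=898336913/5569600, det(M)=260144641/556960000
λ_max, λ_min = (898336913/5569600 ± √32278050127786761/1240817766400)/2 = 16129/100, 16129/5569600
κ_2(A) = √(λ_max/λ_min) = √((16129/100) / (16129/5569600)) = 236.0000
worst-case relative error ≤ 236.0000 × 1/554 = 0.4260


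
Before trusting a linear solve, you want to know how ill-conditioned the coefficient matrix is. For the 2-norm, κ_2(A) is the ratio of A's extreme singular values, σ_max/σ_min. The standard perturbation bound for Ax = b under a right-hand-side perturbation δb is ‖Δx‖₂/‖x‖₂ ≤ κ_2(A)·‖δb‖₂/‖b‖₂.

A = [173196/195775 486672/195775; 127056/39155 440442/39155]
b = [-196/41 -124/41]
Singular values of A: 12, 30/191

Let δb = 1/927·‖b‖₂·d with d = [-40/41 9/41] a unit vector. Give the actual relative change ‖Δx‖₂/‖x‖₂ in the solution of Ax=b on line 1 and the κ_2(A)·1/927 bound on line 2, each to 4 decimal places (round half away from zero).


0.0015
0.0824

σ_max = 12, σ_min = 30/191
κ_2(A) = 12 / (30/191) = 76.4000
perturbation bound = 76.4000·1/927 = 0.0824
solve Ax = b  →  x = [-24.5413 6.8107]
2-norm of b is 5.6569; of x, 25.4688
Δx = A⁻¹·δb where δb = 1/927·5.6569·d; ‖Δx‖ = 0.0389
realised ‖Δx‖/‖x‖ = 0.0015
tightness: 0.0015 against a bound of 0.0824 (unrounded ratio ≈ 0.0185)


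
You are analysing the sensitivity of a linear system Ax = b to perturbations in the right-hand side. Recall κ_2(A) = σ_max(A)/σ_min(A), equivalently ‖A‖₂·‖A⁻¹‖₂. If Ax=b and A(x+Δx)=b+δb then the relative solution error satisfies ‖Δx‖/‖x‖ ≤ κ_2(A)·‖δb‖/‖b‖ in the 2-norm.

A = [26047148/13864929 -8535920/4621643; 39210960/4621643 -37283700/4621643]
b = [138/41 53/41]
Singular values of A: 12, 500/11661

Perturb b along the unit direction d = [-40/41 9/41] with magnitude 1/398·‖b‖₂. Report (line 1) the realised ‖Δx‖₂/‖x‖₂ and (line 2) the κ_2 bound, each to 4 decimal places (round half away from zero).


σ_max = 12, σ_min = 500/11661
κ = σ_max/σ_min = 12/(500/11661) = 279.8640
κ_2(A)·‖δb‖/‖b‖ = 0.7032
solve Ax = b  →  x = [-48.1317 -50.7800]
‖b‖₂ = 3.6056 and ‖x‖₂ = 69.9662
Δx = A⁻¹·δb where δb = 1/398·3.6056·d; ‖Δx‖ = 0.2113
dividing the unrounded norms, ‖Δx‖/‖x‖ = 0.0030
so the bound overstates the realised error by a factor of ≈ 232.8616 (computed from the unrounded values)

0.0030
0.7032


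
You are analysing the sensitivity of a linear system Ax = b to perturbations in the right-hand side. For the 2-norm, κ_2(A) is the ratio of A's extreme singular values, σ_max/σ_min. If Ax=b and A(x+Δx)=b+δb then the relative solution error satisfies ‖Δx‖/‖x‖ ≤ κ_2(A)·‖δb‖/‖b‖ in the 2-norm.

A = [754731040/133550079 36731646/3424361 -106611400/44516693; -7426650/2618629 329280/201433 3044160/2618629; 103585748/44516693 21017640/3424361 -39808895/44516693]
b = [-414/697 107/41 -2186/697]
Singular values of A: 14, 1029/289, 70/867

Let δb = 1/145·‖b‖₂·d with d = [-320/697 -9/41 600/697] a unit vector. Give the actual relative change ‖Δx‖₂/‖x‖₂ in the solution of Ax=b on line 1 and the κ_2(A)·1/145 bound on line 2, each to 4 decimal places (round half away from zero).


0.0095
1.1959

from the listed singular values, σ₁ = 14, σ_n = 70/867
κ_2(A) = 14 / (70/867) = 173.4000
perturbation bound = 173.4000·1/145 = 1.1959
solve Ax = b  →  x = [-14.8108 0.1383 -34.0824]
‖b‖ = 4.1231, ‖x‖ = 37.1617
δb = ε·‖b‖·d = [-0.0131 -0.0062 0.0245]; solving A·Δx = δb gives ‖Δx‖ = 0.3522
relative error = 0.0095
so the bound overstates the realised error by a factor of ≈ 126.1824 (computed from the unrounded values)


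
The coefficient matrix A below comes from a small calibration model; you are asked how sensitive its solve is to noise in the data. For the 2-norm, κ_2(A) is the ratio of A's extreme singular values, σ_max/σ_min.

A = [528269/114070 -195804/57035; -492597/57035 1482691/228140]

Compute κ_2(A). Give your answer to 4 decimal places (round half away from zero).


AᵀA = [4324136173/45024100 -3243057111/45024100; -3243057111/45024100 9729411433/180096400]; tr = 1081038245/7203856, det = 5764801/28815424
eigenvalues of AᵀA: λ = (tr ± √(tr²−4·det))/2 = 2401/16, 2401/1800964
σ_max=√(2401/16)=(49/4), σ_min=√(2401/1800964)=(49/1342) → κ = 335.5000

335.5000


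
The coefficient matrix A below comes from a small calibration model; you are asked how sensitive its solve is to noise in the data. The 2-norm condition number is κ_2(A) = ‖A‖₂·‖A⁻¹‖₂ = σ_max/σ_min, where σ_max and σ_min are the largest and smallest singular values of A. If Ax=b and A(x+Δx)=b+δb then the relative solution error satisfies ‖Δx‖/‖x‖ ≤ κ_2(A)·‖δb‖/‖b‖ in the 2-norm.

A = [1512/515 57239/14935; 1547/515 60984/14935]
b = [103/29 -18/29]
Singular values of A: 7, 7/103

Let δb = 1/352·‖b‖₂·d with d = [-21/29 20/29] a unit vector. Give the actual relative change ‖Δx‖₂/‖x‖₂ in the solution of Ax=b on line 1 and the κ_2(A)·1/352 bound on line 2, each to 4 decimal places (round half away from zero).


0.0034
0.2926

σ_max = 7, σ_min = 7/103
κ_2(A) = 7 / (7/103) = 103.0000
perturbation bound = 103.0000·1/352 = 0.2926
solve Ax = b  →  x = [35.4857 -26.2571]
‖b‖₂ = 3.6056 and ‖x‖₂ = 44.1438
δb = ε·‖b‖·d = [-0.0074 0.0071]; solving A·Δx = δb gives ‖Δx‖ = 0.1507
dividing the unrounded norms, ‖Δx‖/‖x‖ = 0.0034
so the bound overstates the realised error by a factor of ≈ 85.7030 (computed from the unrounded values)


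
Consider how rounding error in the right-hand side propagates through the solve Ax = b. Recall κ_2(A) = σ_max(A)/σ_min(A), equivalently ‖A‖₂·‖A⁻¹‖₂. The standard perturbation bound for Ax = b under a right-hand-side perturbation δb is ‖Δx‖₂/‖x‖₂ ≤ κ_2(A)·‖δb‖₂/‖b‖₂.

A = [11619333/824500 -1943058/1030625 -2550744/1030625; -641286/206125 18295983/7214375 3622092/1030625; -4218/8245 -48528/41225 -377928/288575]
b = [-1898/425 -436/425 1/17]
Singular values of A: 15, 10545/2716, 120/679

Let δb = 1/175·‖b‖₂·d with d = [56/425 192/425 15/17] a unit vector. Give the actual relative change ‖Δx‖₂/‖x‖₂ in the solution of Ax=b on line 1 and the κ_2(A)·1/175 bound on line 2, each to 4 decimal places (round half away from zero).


0.0260
0.4850

largest singular value 15, smallest 120/679
κ = σ_max/σ_min = 15/(120/679) = 84.8750
bound on ‖Δx‖/‖x‖: κ·ε = 84.8750·1/175 = 0.4850
solve Ax = b  →  x = [-0.4002 4.2748 -3.7309]
‖b‖ = 4.5826, ‖x‖ = 5.6880
Δx = A⁻¹·δb where δb = 1/175·4.5826·d; ‖Δx‖ = 0.1482
dividing the unrounded norms, ‖Δx‖/‖x‖ = 0.0260
realised/bound (from unrounded values) ≈ 0.0537


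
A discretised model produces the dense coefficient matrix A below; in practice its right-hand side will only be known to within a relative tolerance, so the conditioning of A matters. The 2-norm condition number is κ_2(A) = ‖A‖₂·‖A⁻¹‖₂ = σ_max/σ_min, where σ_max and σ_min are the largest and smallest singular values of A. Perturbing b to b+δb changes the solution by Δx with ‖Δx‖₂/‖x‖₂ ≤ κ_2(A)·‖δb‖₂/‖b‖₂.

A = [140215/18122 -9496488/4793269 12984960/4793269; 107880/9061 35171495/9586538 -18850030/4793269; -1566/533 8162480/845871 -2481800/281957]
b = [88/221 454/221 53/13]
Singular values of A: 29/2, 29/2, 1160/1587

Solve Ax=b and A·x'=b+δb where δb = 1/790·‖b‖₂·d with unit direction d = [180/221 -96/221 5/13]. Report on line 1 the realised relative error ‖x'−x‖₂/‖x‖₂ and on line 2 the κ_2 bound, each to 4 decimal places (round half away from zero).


0.0057
0.0251

σ_max = 29/2, σ_min = 1160/1587
condition number: (29/2) ÷ (1160/1587) = 19.8375
bound on ‖Δx‖/‖x‖: κ·ε = 19.8375·1/790 = 0.0251
solve Ax = b  →  x = [0.0740 1.1603 0.7842]
‖b‖ = 4.5826, ‖x‖ = 1.4024
with δb = [0.0047 -0.0025 0.0022], A·Δx = δb → ‖Δx‖ = 0.0079
dividing the unrounded norms, ‖Δx‖/‖x‖ = 0.0057
tightness: 0.0057 against a bound of 0.0251 (unrounded ratio ≈ 0.2254)
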